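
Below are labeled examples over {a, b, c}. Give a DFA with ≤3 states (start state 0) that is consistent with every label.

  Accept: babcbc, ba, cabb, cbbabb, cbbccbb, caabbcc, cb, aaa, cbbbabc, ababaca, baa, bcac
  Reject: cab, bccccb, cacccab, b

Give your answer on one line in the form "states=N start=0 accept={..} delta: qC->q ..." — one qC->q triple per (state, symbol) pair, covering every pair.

states=3 start=0 accept={0,2} delta: 0a->0 0b->1 0c->1 1a->0 1b->0 1c->2 2a->1 2b->1 2c->0

Fold the examples into a partial DFA from state 0: repeatedly fix the first undefined (state, symbol) met by the shortest-then-alphabetical prefix, trying targets in increasing order and rejecting any under which an Accept and a Reject string meet in one state with the same remainder; add a state when all current targets are rejected. Accepting states are where Accept strings end.
a: 0a undefined. 0a->0: ok.
b: 0b undefined. 0b->0: no, ba/b meet in 0. Open state 1: 0b->1.
c: 0c undefined. 0c->0: no, cb/cab meet in 1. 0c->1: ok.
ba: 1a undefined. 1a->0: ok.
bc: 1c undefined. 1c->0: no, cabb/bccccb meet in 1 with "b" left. 1c->1: no, cabb/bccccb meet in 1 with "b" left. Open state 2: 1c->2.
cb: 1b undefined. 1b->0: ok.
bca: 2a undefined. 2a->0: no, bcac/cab meet in 1. 2a->1: ok.
bcc: 2c undefined. 2c->0: ok.
babcb: 2b undefined. 2b->0: no, babcbc/cab meet in 1. 2b->1: ok.
All examples now run through 3 states with every (state, symbol) defined. Accept strings end in {0,2}, Reject strings end in {1}; accept={0,2}.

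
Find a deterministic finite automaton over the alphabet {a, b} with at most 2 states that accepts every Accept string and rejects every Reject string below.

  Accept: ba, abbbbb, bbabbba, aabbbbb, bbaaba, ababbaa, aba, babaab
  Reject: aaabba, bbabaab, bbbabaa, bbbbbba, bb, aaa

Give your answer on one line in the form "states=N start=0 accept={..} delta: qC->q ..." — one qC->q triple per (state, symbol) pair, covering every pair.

State merging on the prefix tree: take the shortest (then alphabetical) example prefix whose next move is undefined and point that move at state 0, else 1, else 2, ...; a target is out if some Accept/Reject pair would then sit in one state with the same input left (inseparable). If every existing state is out, open a new one.
a: 0a undefined. 0a->0: ok.
b: 0b undefined. 0b->0: no, ba/aaabba meet in 0. Open state 1: 0b->1.
ba: 1a undefined. 1a->0: no, ba/aaa meet in 0. 1a->1: ok.
bb: 1b undefined. 1b->0: ok.
All examples now run through 2 states with every (state, symbol) defined. Accept strings end in {1}, Reject strings end in {0}; accept={1}.

states=2 start=0 accept={1} delta: 0a->0 0b->1 1a->1 1b->0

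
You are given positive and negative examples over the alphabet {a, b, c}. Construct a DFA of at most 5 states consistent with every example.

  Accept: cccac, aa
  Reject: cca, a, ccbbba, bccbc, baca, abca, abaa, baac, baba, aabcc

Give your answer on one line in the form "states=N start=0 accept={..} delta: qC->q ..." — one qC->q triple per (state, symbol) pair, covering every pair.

Grow the machine one transition at a time. Run the examples from 0; the earliest place one falls off (shortest prefix, ties alphabetical) gets sent to the lowest-numbered state that keeps every Accept/Reject pair distinguishable — a pair clashes when both reach the same state with identical unread suffix — and to a fresh state only if none does.
a: 0a undefined. 0a->0: no, aa/a meet in 0. Open state 1: 0a->1.
b: 0b undefined. 0b->0: ok.
c: 0c undefined. 0c->0: ok.
aa: 1a undefined. 1a->0: no, aa/bccbc meet in 0. 1a->1: no, cccac/baac meet in 1 with "c" left. Open state 2: 1a->2.
ab: 1b undefined. 1b->0: no, aa/abaa meet in 2. 1b->1: no, aa/baba meet in 2. 1b->2: ok.
aab: 2b undefined. 2b->0: ok.
aba: 2a undefined. 2a->0: ok.
abc: 2c undefined. 2c->0: ok.
bac: 1c undefined. 1c->0: no, cccac/bccbc meet in 0. 1c->1: no, cccac/cca meet in 1. 1c->2: ok.
All examples now run through 3 states with every (state, symbol) defined. Accept strings end in {2}, Reject strings end in {0,1}; accept={2}.

states=3 start=0 accept={2} delta: 0a->1 0b->0 0c->0 1a->2 1b->2 1c->2 2a->0 2b->0 2c->0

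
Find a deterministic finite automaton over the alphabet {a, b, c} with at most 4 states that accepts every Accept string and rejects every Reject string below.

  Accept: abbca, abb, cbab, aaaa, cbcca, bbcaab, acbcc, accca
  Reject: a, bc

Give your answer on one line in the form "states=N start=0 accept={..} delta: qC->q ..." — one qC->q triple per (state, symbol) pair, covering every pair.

states=3 start=0 accept={0,2} delta: 0a->1 0b->0 0c->1 1a->0 1b->0 1c->2 2a->0 2b->0 2c->0

Fold the examples into a partial DFA from state 0: repeatedly fix the first undefined (state, symbol) met by the shortest-then-alphabetical prefix, trying targets in increasing order and rejecting any under which an Accept and a Reject string meet in one state with the same remainder; add a state when all current targets are rejected. Accepting states are where Accept strings end.
a: 0a undefined. 0a->0: no, aaaa/a meet in 0. Open state 1: 0a->1.
b: 0b undefined. 0b->0: ok.
c: 0c undefined. 0c->0: no, cbcca/a meet in 1. 0c->1: ok.
aa: 1a undefined. 1a->0: ok.
ab: 1b undefined. 1b->0: ok.
ac: 1c undefined. 1c->0: no, cbcca/a meet in 1. 1c->1: no, acbcc/a meet in 1. Open state 2: 1c->2.
acb: 2b undefined. 2b->0: ok.
acc: 2c undefined. 2c->0: ok.
cbcca: 2a undefined. 2a->0: ok.
All examples now run through 3 states with every (state, symbol) defined. Accept strings end in {0,2}, Reject strings end in {1}; accept={0,2}.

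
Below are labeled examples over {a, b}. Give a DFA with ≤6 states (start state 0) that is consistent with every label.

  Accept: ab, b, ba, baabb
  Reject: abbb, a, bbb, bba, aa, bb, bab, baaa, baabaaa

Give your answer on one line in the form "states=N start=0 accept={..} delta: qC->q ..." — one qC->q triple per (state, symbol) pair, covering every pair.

states=4 start=0 accept={1,2} delta: 0a->0 0b->1 1a->2 1b->3 2a->3 2b->0 3a->0 3b->0

Grow the machine one transition at a time. Run the examples from 0; the earliest place one falls off (shortest prefix, ties alphabetical) gets sent to the lowest-numbered state that keeps every Accept/Reject pair distinguishable — a pair clashes when both reach the same state with identical unread suffix — and to a fresh state only if none does.
a: 0a undefined. 0a->0: ok.
b: 0b undefined. 0b->0: no, ab/abbb meet in 0. Open state 1: 0b->1.
ba: 1a undefined. 1a->0: no, ab/bab meet in 1. 1a->1: no, ab/baaa meet in 1. Open state 2: 1a->2.
bb: 1b undefined. 1b->0: no, ab/abbb meet in 1. 1b->1: no, ab/abbb meet in 1. 1b->2: no, ba/bb meet in 2. Open state 3: 1b->3.
baa: 2a undefined. 2a->0: no, baabb/bb meet in 3. 2a->1: no, ba/baaa meet in 2. 2a->2: no, ba/baaa meet in 2. 2a->3: ok.
bab: 2b undefined. 2b->0: ok.
bba: 3a undefined. 3a->0: ok.
bbb: 3b undefined. 3b->0: ok.
All examples now run through 4 states with every (state, symbol) defined. Accept strings end in {1,2}, Reject strings end in {0,3}; accept={1,2}.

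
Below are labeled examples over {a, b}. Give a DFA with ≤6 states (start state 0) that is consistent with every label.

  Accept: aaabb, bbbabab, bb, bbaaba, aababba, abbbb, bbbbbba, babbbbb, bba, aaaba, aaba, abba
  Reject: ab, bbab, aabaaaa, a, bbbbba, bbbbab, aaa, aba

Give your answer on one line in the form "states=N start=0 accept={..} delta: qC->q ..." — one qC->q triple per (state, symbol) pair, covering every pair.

states=6 start=0 accept={0,3,4,5} delta: 0a->1 0b->2 1a->2 1b->2 2a->2 2b->3 3a->4 3b->5 4a->2 4b->2 5a->0 5b->0

State merging on the prefix tree: take the shortest (then alphabetical) example prefix whose next move is undefined and point that move at state 0, else 1, else 2, ...; a target is out if some Accept/Reject pair would then sit in one state with the same input left (inseparable). If every existing state is out, open a new one.
a: 0a undefined. 0a->0: no, aaaba/aba meet in 0 with "ba" left. Open state 1: 0a->1.
b: 0b undefined. 0b->0: no, bbbbbba/a meet in 1. 0b->1: no, bb/ab meet in 1 with "b" left. Open state 2: 0b->2.
aa: 1a undefined. 1a->0: no, aaaba/aba meet in 1 with "ba" left. 1a->1: no, aaaba/aba meet in 1 with "ba" left. 1a->2: ok.
ab: 1b undefined. 1b->0: no, abba/aaa meet in 2 with "a" left. 1b->1: no, abbbb/ab meet in 1. 1b->2: ok.
ba: 2a undefined. 2a->0: no, aaaba/aaa meet in 0. 2a->1: no, aaaba/a meet in 1. 2a->2: ok.
bb: 2b undefined. 2b->0: no, aaabb/ab meet in 2. 2b->1: no, aaabb/ab meet in 2. 2b->2: no, aaabb/ab meet in 2. Open state 3: 2b->3.
bba: 3a undefined. 3a->0: no, bbaaba/ab meet in 2. 3a->1: no, bbaaba/a meet in 1. 3a->2: no, bb/bbab meet in 3. 3a->3: no, aaabb/bbab meet in 3 with "b" left. Open state 4: 3a->4.
bbb: 3b undefined. 3b->0: no, bbbabab/bbbbab meet in 3. 3b->1: no, aaabb/a meet in 1. 3b->2: no, aaabb/ab meet in 2. 3b->3: no, bbbbbba/bbbbba meet in 4. 3b->4: no, aababba/bbbbba meet in 4 with "bba" left. Open state 5: 3b->5.
bbaa: 4a undefined. 4a->0: no, bbaaba/ab meet in 2. 4a->1: no, bbaaba/ab meet in 2. 4a->2: ok.
bbab: 4b undefined. 4b->0: no, aababba/ab meet in 2. 4b->1: no, aababba/ab meet in 2. 4b->2: ok.
bbba: 5a undefined. 5a->0: ok.
bbbb: 5b undefined. 5b->0: ok.
All examples now run through 6 states with every (state, symbol) defined. Accept strings end in {0,3,4,5}, Reject strings end in {1,2}; accept={0,3,4,5}.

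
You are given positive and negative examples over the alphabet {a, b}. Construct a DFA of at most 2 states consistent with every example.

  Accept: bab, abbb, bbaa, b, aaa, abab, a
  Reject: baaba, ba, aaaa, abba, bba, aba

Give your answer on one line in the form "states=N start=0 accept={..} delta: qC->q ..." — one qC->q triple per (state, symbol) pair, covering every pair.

Grow the machine one transition at a time. Run the examples from 0; the earliest place one falls off (shortest prefix, ties alphabetical) gets sent to the lowest-numbered state that keeps every Accept/Reject pair distinguishable — a pair clashes when both reach the same state with identical unread suffix — and to a fresh state only if none does.
a: 0a undefined. 0a->0: no, aaa/aaaa meet in 0. Open state 1: 0a->1.
b: 0b undefined. 0b->0: no, a/ba meet in 1. 0b->1: ok.
aa: 1a undefined. 1a->0: ok.
ab: 1b undefined. 1b->0: no, bab/baaba meet in 1. 1b->1: ok.
All examples now run through 2 states with every (state, symbol) defined. Accept strings end in {1}, Reject strings end in {0}; accept={1}.

states=2 start=0 accept={1} delta: 0a->1 0b->1 1a->0 1b->1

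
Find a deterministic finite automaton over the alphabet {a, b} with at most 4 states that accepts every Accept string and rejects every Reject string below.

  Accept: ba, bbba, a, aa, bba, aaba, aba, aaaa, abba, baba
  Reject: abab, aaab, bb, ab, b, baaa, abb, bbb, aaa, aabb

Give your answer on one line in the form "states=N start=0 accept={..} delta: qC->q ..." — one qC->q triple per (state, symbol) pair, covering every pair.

Grow the machine one transition at a time. Run the examples from 0; the earliest place one falls off (shortest prefix, ties alphabetical) gets sent to the lowest-numbered state that keeps every Accept/Reject pair distinguishable — a pair clashes when both reach the same state with identical unread suffix — and to a fresh state only if none does.
a: 0a undefined. 0a->0: no, a/aaa meet in 0. Open state 1: 0a->1.
b: 0b undefined. 0b->0: ok.
aa: 1a undefined. 1a->0: no, ba/baaa meet in 1. 1a->1: no, ba/baaa meet in 1. Open state 2: 1a->2.
ab: 1b undefined. 1b->0: ok.
aaa: 2a undefined. 2a->0: ok.
aab: 2b undefined. 2b->0: ok.
All examples now run through 3 states with every (state, symbol) defined. Accept strings end in {1,2}, Reject strings end in {0}; accept={1,2}.

states=3 start=0 accept={1,2} delta: 0a->1 0b->0 1a->2 1b->0 2a->0 2b->0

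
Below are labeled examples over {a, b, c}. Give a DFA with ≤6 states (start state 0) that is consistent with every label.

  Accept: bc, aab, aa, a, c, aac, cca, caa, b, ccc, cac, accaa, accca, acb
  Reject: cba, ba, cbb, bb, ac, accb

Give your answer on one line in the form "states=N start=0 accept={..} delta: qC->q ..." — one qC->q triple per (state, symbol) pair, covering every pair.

State merging on the prefix tree: take the shortest (then alphabetical) example prefix whose next move is undefined and point that move at state 0, else 1, else 2, ...; a target is out if some Accept/Reject pair would then sit in one state with the same input left (inseparable). If every existing state is out, open a new one.
a: 0a undefined. 0a->0: no, c/ac meet in 0 with "c" left. Open state 1: 0a->1.
b: 0b undefined. 0b->0: no, a/ba meet in 1. 0b->1: no, bc/ac meet in 1 with "c" left. Open state 2: 0b->2.
c: 0c undefined. 0c->0: no, cac/ac meet in 1 with "c" left. 0c->1: ok.
aa: 1a undefined. 1a->0: ok.
ac: 1c undefined. 1c->0: no, aa/ac meet in 0. 1c->1: no, a/ac meet in 1. 1c->2: no, aab/ac meet in 2. Open state 3: 1c->3.
ba: 2a undefined. 2a->0: no, aa/ba meet in 0. 2a->1: no, a/ba meet in 1. 2a->2: no, aab/ba meet in 2. 2a->3: ok.
bb: 2b undefined. 2b->0: no, aa/bb meet in 0. 2b->1: no, a/bb meet in 1. 2b->2: no, aab/bb meet in 2. 2b->3: ok.
bc: 2c undefined. 2c->0: ok.
cb: 1b undefined. 1b->0: no, aab/cbb meet in 2. 1b->1: no, bc/cba meet in 0. 1b->2: ok.
acb: 3b undefined. 3b->0: ok.
acc: 3c undefined. 3c->0: no, aab/accb meet in 2. 3c->1: no, aab/accb meet in 2. 3c->2: ok.
cca: 3a undefined. 3a->0: ok.
All examples now run through 4 states with every (state, symbol) defined. Accept strings end in {0,1,2}, Reject strings end in {3}; accept={0,1,2}.

states=4 start=0 accept={0,1,2} delta: 0a->1 0b->2 0c->1 1a->0 1b->2 1c->3 2a->3 2b->3 2c->0 3a->0 3b->0 3c->2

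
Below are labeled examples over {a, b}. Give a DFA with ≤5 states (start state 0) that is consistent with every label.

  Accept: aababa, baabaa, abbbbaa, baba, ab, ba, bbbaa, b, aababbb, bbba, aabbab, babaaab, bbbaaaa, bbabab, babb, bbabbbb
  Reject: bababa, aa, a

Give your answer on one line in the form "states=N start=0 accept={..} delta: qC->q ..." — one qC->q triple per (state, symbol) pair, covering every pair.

states=5 start=0 accept={1,2,3,4} delta: 0a->0 0b->1 1a->1 1b->2 2a->3 2b->1 3a->1 3b->4 4a->0 4b->0

Fold the examples into a partial DFA from state 0: repeatedly fix the first undefined (state, symbol) met by the shortest-then-alphabetical prefix, trying targets in increasing order and rejecting any under which an Accept and a Reject string meet in one state with the same remainder; add a state when all current targets are rejected. Accepting states are where Accept strings end.
a: 0a undefined. 0a->0: ok.
b: 0b undefined. 0b->0: no, aababa/bababa meet in 0. Open state 1: 0b->1.
ba: 1a undefined. 1a->0: no, aababa/bababa meet in 0. 1a->1: ok.
bb: 1b undefined. 1b->0: no, aababa/aa meet in 0. 1b->1: no, aababa/bababa meet in 1. Open state 2: 1b->2.
bba: 2a undefined. 2a->0: no, aababa/aa meet in 0. 2a->1: no, aababa/bababa meet in 1. 2a->2: no, bbba/bababa meet in 2 with "ba" left. Open state 3: 2a->3.
bbb: 2b undefined. 2b->0: no, bbbaa/aa meet in 0. 2b->1: ok.
bbab: 3b undefined. 3b->0: no, aabbab/bababa meet in 0. 3b->1: no, ab/bababa meet in 1. 3b->2: no, aababa/bababa meet in 3. 3b->3: no, baabaa/bababa meet in 3 with "a" left. Open state 4: 3b->4.
babaa: 3a undefined. 3a->0: no, baabaa/aa meet in 0. 3a->1: ok.
bbaba: 4a undefined. 4a->0: ok.
bbabb: 4b undefined. 4b->0: ok.
All examples now run through 5 states with every (state, symbol) defined. Accept strings end in {1,2,3,4}, Reject strings end in {0}; accept={1,2,3,4}.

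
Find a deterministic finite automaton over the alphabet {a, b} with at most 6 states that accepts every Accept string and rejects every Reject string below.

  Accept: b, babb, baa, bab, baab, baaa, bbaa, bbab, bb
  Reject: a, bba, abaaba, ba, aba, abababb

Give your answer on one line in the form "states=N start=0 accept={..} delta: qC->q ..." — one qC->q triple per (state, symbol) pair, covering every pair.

states=5 start=0 accept={1,3,4} delta: 0a->0 0b->1 1a->2 1b->1 2a->3 2b->3 3a->3 3b->4 4a->0 4b->0

State merging on the prefix tree: take the shortest (then alphabetical) example prefix whose next move is undefined and point that move at state 0, else 1, else 2, ...; a target is out if some Accept/Reject pair would then sit in one state with the same input left (inseparable). If every existing state is out, open a new one.
a: 0a undefined. 0a->0: ok.
b: 0b undefined. 0b->0: no, b/a meet in 0. Open state 1: 0b->1.
ba: 1a undefined. 1a->0: no, babb/abababb meet in 1 with "b" left. 1a->1: no, b/ba meet in 1. Open state 2: 1a->2.
bb: 1b undefined. 1b->0: no, bbaa/a meet in 0. 1b->1: ok.
baa: 2a undefined. 2a->0: no, baa/a meet in 0. 2a->1: no, baaa/bba meet in 2. 2a->2: no, baa/bba meet in 2. Open state 3: 2a->3.
bab: 2b undefined. 2b->0: no, b/abababb meet in 1. 2b->1: no, b/abababb meet in 1. 2b->2: no, babb/bba meet in 2. 2b->3: ok.
baaa: 3a undefined. 3a->0: no, b/abababb meet in 1. 3a->1: no, b/abababb meet in 1. 3a->2: no, babb/abababb meet in 3 with "b" left. 3a->3: ok.
baab: 3b undefined. 3b->0: no, b/abababb meet in 1. 3b->1: no, b/abababb meet in 1. 3b->2: no, babb/bba meet in 2. 3b->3: no, babb/abaaba meet in 3. Open state 4: 3b->4.
abaaba: 4a undefined. 4a->0: ok.
abababb: 4b undefined. 4b->0: ok.
All examples now run through 5 states with every (state, symbol) defined. Accept strings end in {1,3,4}, Reject strings end in {0,2}; accept={1,3,4}.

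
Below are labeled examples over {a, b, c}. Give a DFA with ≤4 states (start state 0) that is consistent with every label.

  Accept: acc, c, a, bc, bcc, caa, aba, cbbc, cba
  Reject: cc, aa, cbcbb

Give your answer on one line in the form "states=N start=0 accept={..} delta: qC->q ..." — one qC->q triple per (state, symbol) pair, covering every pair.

states=4 start=0 accept={1,2} delta: 0a->1 0b->1 0c->2 1a->0 1b->0 1c->1 2a->0 2b->3 2c->0 3a->1 3b->0 3c->0

State merging on the prefix tree: take the shortest (then alphabetical) example prefix whose next move is undefined and point that move at state 0, else 1, else 2, ...; a target is out if some Accept/Reject pair would then sit in one state with the same input left (inseparable). If every existing state is out, open a new one.
a: 0a undefined. 0a->0: no, acc/cc meet in 0 with "cc" left. Open state 1: 0a->1.
b: 0b undefined. 0b->0: no, bcc/cc meet in 0 with "cc" left. 0b->1: ok.
c: 0c undefined. 0c->0: no, c/cc meet in 0. 0c->1: no, bc/cc meet in 1 with "c" left. Open state 2: 0c->2.
aa: 1a undefined. 1a->0: ok.
ab: 1b undefined. 1b->0: ok.
ac: 1c undefined. 1c->0: no, bc/aa meet in 0. 1c->1: ok.
ca: 2a undefined. 2a->0: ok.
cb: 2b undefined. 2b->0: no, acc/cbcbb meet in 1. 2b->1: no, acc/cbcbb meet in 1. 2b->2: no, cbbc/cc meet in 2 with "c" left. Open state 3: 2b->3.
cc: 2c undefined. 2c->0: ok.
cba: 3a undefined. 3a->0: no, cba/cc meet in 0. 3a->1: ok.
cbb: 3b undefined. 3b->0: ok.
cbc: 3c undefined. 3c->0: ok.
All examples now run through 4 states with every (state, symbol) defined. Accept strings end in {1,2}, Reject strings end in {0}; accept={1,2}.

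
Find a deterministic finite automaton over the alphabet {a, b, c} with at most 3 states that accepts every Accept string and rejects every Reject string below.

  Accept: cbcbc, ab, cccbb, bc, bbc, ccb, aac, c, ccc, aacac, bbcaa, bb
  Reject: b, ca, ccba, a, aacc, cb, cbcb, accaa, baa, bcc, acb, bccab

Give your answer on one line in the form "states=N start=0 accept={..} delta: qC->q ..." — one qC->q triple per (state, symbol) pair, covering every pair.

Fold the examples into a partial DFA from state 0: repeatedly fix the first undefined (state, symbol) met by the shortest-then-alphabetical prefix, trying targets in increasing order and rejecting any under which an Accept and a Reject string meet in one state with the same remainder; add a state when all current targets are rejected. Accepting states are where Accept strings end.
a: 0a undefined. 0a->0: no, ab/b meet in 0 with "b" left. Open state 1: 0a->1.
b: 0b undefined. 0b->0: no, bb/b meet in 0. 0b->1: ok.
c: 0c undefined. 0c->0: no, ccb/b meet in 1. 0c->1: no, ab/cb meet in 1 with "b" left. Open state 2: 0c->2.
aa: 1a undefined. 1a->0: ok.
ab: 1b undefined. 1b->0: ok.
ac: 1c undefined. 1c->0: no, bbc/bcc meet in 2. 1c->1: no, ab/acb meet in 0. 1c->2: ok.
ca: 2a undefined. 2a->0: no, ab/ca meet in 0. 2a->1: ok.
cb: 2b undefined. 2b->0: no, ab/cb meet in 0. 2b->1: ok.
cc: 2c undefined. 2c->0: no, ab/ccba meet in 0. 2c->1: ok.
All examples now run through 3 states with every (state, symbol) defined. Accept strings end in {0,2}, Reject strings end in {1}; accept={0,2}.

states=3 start=0 accept={0,2} delta: 0a->1 0b->1 0c->2 1a->0 1b->0 1c->2 2a->1 2b->1 2c->1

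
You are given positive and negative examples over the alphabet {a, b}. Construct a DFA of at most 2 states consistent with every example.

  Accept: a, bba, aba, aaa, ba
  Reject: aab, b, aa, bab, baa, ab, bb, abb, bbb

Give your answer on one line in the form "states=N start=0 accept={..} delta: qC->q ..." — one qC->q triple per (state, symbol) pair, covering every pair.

Grow the machine one transition at a time. Run the examples from 0; the earliest place one falls off (shortest prefix, ties alphabetical) gets sent to the lowest-numbered state that keeps every Accept/Reject pair distinguishable — a pair clashes when both reach the same state with identical unread suffix — and to a fresh state only if none does.
a: 0a undefined. 0a->0: no, a/aa meet in 0. Open state 1: 0a->1.
b: 0b undefined. 0b->0: ok.
aa: 1a undefined. 1a->0: ok.
ab: 1b undefined. 1b->0: ok.
All examples now run through 2 states with every (state, symbol) defined. Accept strings end in {1}, Reject strings end in {0}; accept={1}.

states=2 start=0 accept={1} delta: 0a->1 0b->0 1a->0 1b->0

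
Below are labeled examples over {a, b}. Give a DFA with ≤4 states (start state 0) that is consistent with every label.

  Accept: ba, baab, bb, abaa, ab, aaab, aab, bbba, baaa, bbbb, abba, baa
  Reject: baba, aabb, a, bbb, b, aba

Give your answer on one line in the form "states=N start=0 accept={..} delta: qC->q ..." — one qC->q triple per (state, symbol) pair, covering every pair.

states=3 start=0 accept={0,2} delta: 0a->1 0b->1 1a->2 1b->0 2a->2 2b->0

Fold the examples into a partial DFA from state 0: repeatedly fix the first undefined (state, symbol) met by the shortest-then-alphabetical prefix, trying targets in increasing order and rejecting any under which an Accept and a Reject string meet in one state with the same remainder; add a state when all current targets are rejected. Accepting states are where Accept strings end.
a: 0a undefined. 0a->0: no, ba/aba meet in 0 with "ba" left. Open state 1: 0a->1.
b: 0b undefined. 0b->0: no, ba/a meet in 1. 0b->1: ok.
aa: 1a undefined. 1a->0: no, ba/baba meet in 0. 1a->1: no, ba/a meet in 1. Open state 2: 1a->2.
ab: 1b undefined. 1b->0: ok.
aaa: 2a undefined. 2a->0: no, baab/a meet in 1. 2a->1: no, baa/a meet in 1. 2a->2: ok.
aab: 2b undefined. 2b->0: ok.
All examples now run through 3 states with every (state, symbol) defined. Accept strings end in {0,2}, Reject strings end in {1}; accept={0,2}.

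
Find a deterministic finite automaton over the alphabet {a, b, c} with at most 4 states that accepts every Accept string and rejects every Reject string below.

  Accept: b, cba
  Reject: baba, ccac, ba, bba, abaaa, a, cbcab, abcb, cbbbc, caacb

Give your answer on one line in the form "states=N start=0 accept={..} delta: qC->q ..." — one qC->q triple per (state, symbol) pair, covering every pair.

Fold the examples into a partial DFA from state 0: repeatedly fix the first undefined (state, symbol) met by the shortest-then-alphabetical prefix, trying targets in increasing order and rejecting any under which an Accept and a Reject string meet in one state with the same remainder; add a state when all current targets are rejected. Accepting states are where Accept strings end.
a: 0a undefined. 0a->0: ok.
b: 0b undefined. 0b->0: no, b/baba meet in 0. Open state 1: 0b->1.
c: 0c undefined. 0c->0: no, b/caacb meet in 1. 0c->1: no, cba/bba meet in 1 with "ba" left. Open state 2: 0c->2.
ba: 1a undefined. 1a->0: ok.
bb: 1b undefined. 1b->0: ok.
ca: 2a undefined. 2a->0: ok.
cb: 2b undefined. 2b->0: no, b/cbcab meet in 1. 2b->1: no, b/caacb meet in 1. 2b->2: no, cba/baba meet in 0. Open state 3: 2b->3.
cc: 2c undefined. 2c->0: ok.
abc: 1c undefined. 1c->0: no, b/abcb meet in 1. 1c->1: ok.
cba: 3a undefined. 3a->0: no, cba/baba meet in 0. 3a->1: ok.
cbb: 3b undefined. 3b->0: no, b/cbbbc meet in 1. 3b->1: ok.
cbc: 3c undefined. 3c->0: no, b/cbcab meet in 1. 3c->1: no, b/cbcab meet in 1. 3c->2: no, b/cbcab meet in 1. 3c->3: ok.
All examples now run through 4 states with every (state, symbol) defined. Accept strings end in {1}, Reject strings end in {0,2,3}; accept={1}.

states=4 start=0 accept={1} delta: 0a->0 0b->1 0c->2 1a->0 1b->0 1c->1 2a->0 2b->3 2c->0 3a->1 3b->1 3c->3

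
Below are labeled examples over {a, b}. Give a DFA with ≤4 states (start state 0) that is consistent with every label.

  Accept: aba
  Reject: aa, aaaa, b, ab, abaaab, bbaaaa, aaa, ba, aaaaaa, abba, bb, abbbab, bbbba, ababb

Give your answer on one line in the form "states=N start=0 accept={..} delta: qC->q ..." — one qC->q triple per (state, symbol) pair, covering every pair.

states=4 start=0 accept={3} delta: 0a->1 0b->0 1a->0 1b->2 2a->3 2b->0 3a->0 3b->0

Grow the machine one transition at a time. Run the examples from 0; the earliest place one falls off (shortest prefix, ties alphabetical) gets sent to the lowest-numbered state that keeps every Accept/Reject pair distinguishable — a pair clashes when both reach the same state with identical unread suffix — and to a fresh state only if none does.
a: 0a undefined. 0a->0: no, aba/ba meet in 0 with "ba" left. Open state 1: 0a->1.
b: 0b undefined. 0b->0: ok.
aa: 1a undefined. 1a->0: ok.
ab: 1b undefined. 1b->0: no, aba/aaa meet in 1. 1b->1: no, aba/aa meet in 0. Open state 2: 1b->2.
aba: 2a undefined. 2a->0: no, aba/aa meet in 0. 2a->1: no, aba/aaa meet in 1. 2a->2: no, aba/ab meet in 2. Open state 3: 2a->3.
abb: 2b undefined. 2b->0: ok.
abaa: 3a undefined. 3a->0: ok.
abab: 3b undefined. 3b->0: ok.
All examples now run through 4 states with every (state, symbol) defined. Accept strings end in {3}, Reject strings end in {0,1,2}; accept={3}.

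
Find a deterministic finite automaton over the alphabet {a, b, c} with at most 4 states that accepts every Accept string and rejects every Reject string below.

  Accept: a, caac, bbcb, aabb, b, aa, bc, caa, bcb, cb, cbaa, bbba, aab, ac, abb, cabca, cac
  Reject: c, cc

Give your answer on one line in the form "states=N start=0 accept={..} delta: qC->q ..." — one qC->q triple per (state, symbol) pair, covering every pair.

State merging on the prefix tree: take the shortest (then alphabetical) example prefix whose next move is undefined and point that move at state 0, else 1, else 2, ...; a target is out if some Accept/Reject pair would then sit in one state with the same input left (inseparable). If every existing state is out, open a new one.
a: 0a undefined. 0a->0: no, ac/c meet in 0 with "c" left. Open state 1: 0a->1.
b: 0b undefined. 0b->0: no, bc/c meet in 0 with "c" left. 0b->1: ok.
c: 0c undefined. 0c->0: ok.
aa: 1a undefined. 1a->0: no, caac/c meet in 0. 1a->1: ok.
ab: 1b undefined. 1b->0: no, aab/c meet in 0. 1b->1: ok.
ac: 1c undefined. 1c->0: no, caac/c meet in 0. 1c->1: ok.
All examples now run through 2 states with every (state, symbol) defined. Accept strings end in {1}, Reject strings end in {0}; accept={1}.

states=2 start=0 accept={1} delta: 0a->1 0b->1 0c->0 1a->1 1b->1 1c->1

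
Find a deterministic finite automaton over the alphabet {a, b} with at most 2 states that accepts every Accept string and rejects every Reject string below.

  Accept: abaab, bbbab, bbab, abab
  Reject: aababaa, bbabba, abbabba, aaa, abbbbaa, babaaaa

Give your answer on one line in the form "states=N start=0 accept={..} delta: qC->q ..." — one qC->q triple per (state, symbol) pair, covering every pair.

states=2 start=0 accept={1} delta: 0a->0 0b->1 1a->0 1b->0

State merging on the prefix tree: take the shortest (then alphabetical) example prefix whose next move is undefined and point that move at state 0, else 1, else 2, ...; a target is out if some Accept/Reject pair would then sit in one state with the same input left (inseparable). If every existing state is out, open a new one.
a: 0a undefined. 0a->0: ok.
b: 0b undefined. 0b->0: no, abaab/aababaa meet in 0. Open state 1: 0b->1.
ba: 1a undefined. 1a->0: ok.
bb: 1b undefined. 1b->0: ok.
All examples now run through 2 states with every (state, symbol) defined. Accept strings end in {1}, Reject strings end in {0}; accept={1}.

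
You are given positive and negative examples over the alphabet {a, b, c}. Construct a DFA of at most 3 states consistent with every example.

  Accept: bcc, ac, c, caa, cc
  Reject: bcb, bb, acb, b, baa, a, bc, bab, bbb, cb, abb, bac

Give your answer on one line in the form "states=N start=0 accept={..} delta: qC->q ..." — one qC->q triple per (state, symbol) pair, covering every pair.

Fold the examples into a partial DFA from state 0: repeatedly fix the first undefined (state, symbol) met by the shortest-then-alphabetical prefix, trying targets in increasing order and rejecting any under which an Accept and a Reject string meet in one state with the same remainder; add a state when all current targets are rejected. Accepting states are where Accept strings end.
a: 0a undefined. 0a->0: ok.
b: 0b undefined. 0b->0: no, ac/bc meet in 0 with "c" left. Open state 1: 0b->1.
c: 0c undefined. 0c->0: no, ac/a meet in 0. 0c->1: no, ac/b meet in 1. Open state 2: 0c->2.
ba: 1a undefined. 1a->0: no, ac/bac meet in 2. 1a->1: ok.
bb: 1b undefined. 1b->0: ok.
bc: 1c undefined. 1c->0: ok.
ca: 2a undefined. 2a->0: no, caa/bb meet in 0. 2a->1: no, caa/bcb meet in 1. 2a->2: ok.
cb: 2b undefined. 2b->0: ok.
cc: 2c undefined. 2c->0: no, cc/bb meet in 0. 2c->1: no, cc/bcb meet in 1. 2c->2: ok.
All examples now run through 3 states with every (state, symbol) defined. Accept strings end in {2}, Reject strings end in {0,1}; accept={2}.

states=3 start=0 accept={2} delta: 0a->0 0b->1 0c->2 1a->1 1b->0 1c->0 2a->2 2b->0 2c->2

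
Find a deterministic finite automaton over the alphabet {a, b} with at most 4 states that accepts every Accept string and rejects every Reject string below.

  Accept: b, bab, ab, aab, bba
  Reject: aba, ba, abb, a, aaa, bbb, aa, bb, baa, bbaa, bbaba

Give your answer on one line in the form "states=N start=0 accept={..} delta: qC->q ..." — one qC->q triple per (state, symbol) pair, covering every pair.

states=4 start=0 accept={1,3} delta: 0a->0 0b->1 1a->0 1b->2 2a->3 2b->0 3a->0 3b->0

Fold the examples into a partial DFA from state 0: repeatedly fix the first undefined (state, symbol) met by the shortest-then-alphabetical prefix, trying targets in increasing order and rejecting any under which an Accept and a Reject string meet in one state with the same remainder; add a state when all current targets are rejected. Accepting states are where Accept strings end.
a: 0a undefined. 0a->0: ok.
b: 0b undefined. 0b->0: no, b/aba meet in 0. Open state 1: 0b->1.
ba: 1a undefined. 1a->0: ok.
bb: 1b undefined. 1b->0: no, b/bbb meet in 1. 1b->1: no, b/abb meet in 1. Open state 2: 1b->2.
bba: 2a undefined. 2a->0: no, bba/aba meet in 0. 2a->1: no, b/bbaba meet in 1. 2a->2: no, bba/abb meet in 2. Open state 3: 2a->3.
bbb: 2b undefined. 2b->0: ok.
bbaa: 3a undefined. 3a->0: ok.
bbab: 3b undefined. 3b->0: ok.
All examples now run through 4 states with every (state, symbol) defined. Accept strings end in {1,3}, Reject strings end in {0,2}; accept={1,3}.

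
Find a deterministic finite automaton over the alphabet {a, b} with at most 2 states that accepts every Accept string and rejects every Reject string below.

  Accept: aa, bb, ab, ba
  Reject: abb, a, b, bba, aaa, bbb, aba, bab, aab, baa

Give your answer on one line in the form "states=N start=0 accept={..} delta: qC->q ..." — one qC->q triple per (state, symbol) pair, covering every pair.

Fold the examples into a partial DFA from state 0: repeatedly fix the first undefined (state, symbol) met by the shortest-then-alphabetical prefix, trying targets in increasing order and rejecting any under which an Accept and a Reject string meet in one state with the same remainder; add a state when all current targets are rejected. Accepting states are where Accept strings end.
a: 0a undefined. 0a->0: no, aa/a meet in 0. Open state 1: 0a->1.
b: 0b undefined. 0b->0: no, aa/baa meet in 1 with "a" left. 0b->1: ok.
aa: 1a undefined. 1a->0: ok.
ab: 1b undefined. 1b->0: ok.
All examples now run through 2 states with every (state, symbol) defined. Accept strings end in {0}, Reject strings end in {1}; accept={0}.

states=2 start=0 accept={0} delta: 0a->1 0b->1 1a->0 1b->0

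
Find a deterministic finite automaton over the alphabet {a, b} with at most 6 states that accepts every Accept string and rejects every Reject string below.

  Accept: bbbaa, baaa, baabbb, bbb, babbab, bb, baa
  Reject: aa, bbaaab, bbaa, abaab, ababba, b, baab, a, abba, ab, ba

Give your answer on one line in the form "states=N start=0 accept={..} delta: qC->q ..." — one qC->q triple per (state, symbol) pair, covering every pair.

states=5 start=0 accept={3,4} delta: 0a->0 0b->1 1a->2 1b->3 2a->4 2b->1 3a->1 3b->4 4a->4 4b->0

Grow the machine one transition at a time. Run the examples from 0; the earliest place one falls off (shortest prefix, ties alphabetical) gets sent to the lowest-numbered state that keeps every Accept/Reject pair distinguishable — a pair clashes when both reach the same state with identical unread suffix — and to a fresh state only if none does.
a: 0a undefined. 0a->0: ok.
b: 0b undefined. 0b->0: no, bbbaa/aa meet in 0. Open state 1: 0b->1.
ba: 1a undefined. 1a->0: no, baaa/aa meet in 0. 1a->1: no, baaa/b meet in 1. Open state 2: 1a->2.
bb: 1b undefined. 1b->0: no, bbb/bbaaab meet in 1. 1b->1: no, bbbaa/bbaa meet in 2 with "a" left. 1b->2: no, baaa/bbaa meet in 2 with "aa" left. Open state 3: 1b->3.
baa: 2a undefined. 2a->0: no, baaa/aa meet in 0. 2a->1: no, baaa/ba meet in 2. 2a->2: no, baaa/ba meet in 2. 2a->3: no, baaa/abba meet in 3 with "a" left. Open state 4: 2a->4.
bab: 2b undefined. 2b->0: no, babbab/aa meet in 0. 2b->1: ok.
bba: 3a undefined. 3a->0: no, babbab/bbaaab meet in 1. 3a->1: ok.
bbb: 3b undefined. 3b->0: no, bbbaa/aa meet in 0. 3b->1: no, bbb/ababba meet in 1. 3b->2: no, bbb/bbaa meet in 2. 3b->3: no, bbbaa/bbaa meet in 2. 3b->4: ok.
baaa: 4a undefined. 4a->0: no, bbbaa/aa meet in 0. 4a->1: no, bbbaa/bbaa meet in 2. 4a->2: no, baaa/bbaa meet in 2. 4a->3: no, bbbaa/ababba meet in 1. 4a->4: ok.
baab: 4b undefined. 4b->0: ok.
All examples now run through 5 states with every (state, symbol) defined. Accept strings end in {3,4}, Reject strings end in {0,1,2}; accept={3,4}.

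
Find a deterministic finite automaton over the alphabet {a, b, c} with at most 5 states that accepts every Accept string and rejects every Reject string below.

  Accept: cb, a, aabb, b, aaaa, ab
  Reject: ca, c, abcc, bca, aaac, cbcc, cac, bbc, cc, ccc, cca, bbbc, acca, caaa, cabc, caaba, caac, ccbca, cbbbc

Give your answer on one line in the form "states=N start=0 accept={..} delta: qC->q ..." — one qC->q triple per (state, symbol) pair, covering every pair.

Grow the machine one transition at a time. Run the examples from 0; the earliest place one falls off (shortest prefix, ties alphabetical) gets sent to the lowest-numbered state that keeps every Accept/Reject pair distinguishable — a pair clashes when both reach the same state with identical unread suffix — and to a fresh state only if none does.
a: 0a undefined. 0a->0: ok.
b: 0b undefined. 0b->0: ok.
c: 0c undefined. 0c->0: no, cb/ca meet in 0. Open state 1: 0c->1.
ca: 1a undefined. 1a->0: no, a/ca meet in 0. 1a->1: ok.
cb: 1b undefined. 1b->0: no, cb/caaba meet in 0. 1b->1: no, cb/ca meet in 1. Open state 2: 1b->2.
cc: 1c undefined. 1c->0: no, a/abcc meet in 0. 1c->1: ok.
cbb: 2b undefined. 2b->0: ok.
cbc: 2c undefined. 2c->0: no, a/cabc meet in 0. 2c->1: ok.
caaba: 2a undefined. 2a->0: no, a/caaba meet in 0. 2a->1: ok.
All examples now run through 3 states with every (state, symbol) defined. Accept strings end in {0,2}, Reject strings end in {1}; accept={0,2}.

states=3 start=0 accept={0,2} delta: 0a->0 0b->0 0c->1 1a->1 1b->2 1c->1 2a->1 2b->0 2c->1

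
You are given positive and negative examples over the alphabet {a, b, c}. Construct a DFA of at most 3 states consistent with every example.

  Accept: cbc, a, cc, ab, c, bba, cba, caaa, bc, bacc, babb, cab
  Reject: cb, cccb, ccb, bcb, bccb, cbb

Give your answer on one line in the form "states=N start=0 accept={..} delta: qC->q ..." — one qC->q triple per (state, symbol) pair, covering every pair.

Fold the examples into a partial DFA from state 0: repeatedly fix the first undefined (state, symbol) met by the shortest-then-alphabetical prefix, trying targets in increasing order and rejecting any under which an Accept and a Reject string meet in one state with the same remainder; add a state when all current targets are rejected. Accepting states are where Accept strings end.
a: 0a undefined. 0a->0: ok.
b: 0b undefined. 0b->0: ok.
c: 0c undefined. 0c->0: no, cbc/cb meet in 0. Open state 1: 0c->1.
ca: 1a undefined. 1a->0: ok.
cb: 1b undefined. 1b->0: no, a/cb meet in 0. 1b->1: no, c/cb meet in 1. Open state 2: 1b->2.
cc: 1c undefined. 1c->0: no, a/ccb meet in 0. 1c->1: ok.
cba: 2a undefined. 2a->0: ok.
cbb: 2b undefined. 2b->0: no, a/cbb meet in 0. 2b->1: no, cc/cbb meet in 1. 2b->2: ok.
cbc: 2c undefined. 2c->0: ok.
All examples now run through 3 states with every (state, symbol) defined. Accept strings end in {0,1}, Reject strings end in {2}; accept={0,1}.

states=3 start=0 accept={0,1} delta: 0a->0 0b->0 0c->1 1a->0 1b->2 1c->1 2a->0 2b->2 2c->0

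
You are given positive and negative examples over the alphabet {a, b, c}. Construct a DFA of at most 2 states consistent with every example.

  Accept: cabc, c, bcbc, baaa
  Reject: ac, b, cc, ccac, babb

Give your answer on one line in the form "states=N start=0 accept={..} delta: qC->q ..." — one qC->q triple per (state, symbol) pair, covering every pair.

Fold the examples into a partial DFA from state 0: repeatedly fix the first undefined (state, symbol) met by the shortest-then-alphabetical prefix, trying targets in increasing order and rejecting any under which an Accept and a Reject string meet in one state with the same remainder; add a state when all current targets are rejected. Accepting states are where Accept strings end.
a: 0a undefined. 0a->0: no, c/ac meet in 0 with "c" left. Open state 1: 0a->1.
b: 0b undefined. 0b->0: ok.
c: 0c undefined. 0c->0: no, c/b meet in 0. 0c->1: ok.
ac: 1c undefined. 1c->0: ok.
ca: 1a undefined. 1a->0: ok.
bab: 1b undefined. 1b->0: ok.
All examples now run through 2 states with every (state, symbol) defined. Accept strings end in {1}, Reject strings end in {0}; accept={1}.

states=2 start=0 accept={1} delta: 0a->1 0b->0 0c->1 1a->0 1b->0 1c->0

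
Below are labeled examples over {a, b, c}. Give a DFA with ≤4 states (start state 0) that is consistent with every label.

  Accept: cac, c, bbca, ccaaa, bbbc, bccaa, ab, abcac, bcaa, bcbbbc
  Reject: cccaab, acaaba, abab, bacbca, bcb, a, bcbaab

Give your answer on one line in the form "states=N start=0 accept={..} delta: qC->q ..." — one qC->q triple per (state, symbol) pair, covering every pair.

Grow the machine one transition at a time. Run the examples from 0; the earliest place one falls off (shortest prefix, ties alphabetical) gets sent to the lowest-numbered state that keeps every Accept/Reject pair distinguishable — a pair clashes when both reach the same state with identical unread suffix — and to a fresh state only if none does.
a: 0a undefined. 0a->0: ok.
b: 0b undefined. 0b->0: no, ab/abab meet in 0. Open state 1: 0b->1.
c: 0c undefined. 0c->0: no, cac/a meet in 0. 0c->1: ok.
ba: 1a undefined. 1a->0: no, cac/abab meet in 1. 1a->1: ok.
bb: 1b undefined. 1b->0: ok.
bc: 1c undefined. 1c->0: no, cac/cccaab meet in 0. 1c->1: no, cac/bacbca meet in 1. Open state 2: 1c->2.
bca: 2a undefined. 2a->0: no, ccaaa/acaaba meet in 0. 2a->1: ok.
bcb: 2b undefined. 2b->0: no, c/bacbca meet in 1. 2b->1: no, c/bacbca meet in 1. 2b->2: no, cac/bcb meet in 2. Open state 3: 2b->3.
bcc: 2c undefined. 2c->0: no, c/cccaab meet in 1. 2c->1: ok.
bcba: 3a undefined. 3a->0: no, c/bcbaab meet in 1. 3a->1: ok.
bcbb: 3b undefined. 3b->0: ok.
bacbc: 3c undefined. 3c->0: ok.
All examples now run through 4 states with every (state, symbol) defined. Accept strings end in {1,2}, Reject strings end in {0,3}; accept={1,2}.

states=4 start=0 accept={1,2} delta: 0a->0 0b->1 0c->1 1a->1 1b->0 1c->2 2a->1 2b->3 2c->1 3a->1 3b->0 3c->0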